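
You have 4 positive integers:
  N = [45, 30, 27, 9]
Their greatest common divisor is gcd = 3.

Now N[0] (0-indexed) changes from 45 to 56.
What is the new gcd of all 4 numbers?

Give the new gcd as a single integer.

Numbers: [45, 30, 27, 9], gcd = 3
Change: index 0, 45 -> 56
gcd of the OTHER numbers (without index 0): gcd([30, 27, 9]) = 3
New gcd = gcd(g_others, new_val) = gcd(3, 56) = 1

Answer: 1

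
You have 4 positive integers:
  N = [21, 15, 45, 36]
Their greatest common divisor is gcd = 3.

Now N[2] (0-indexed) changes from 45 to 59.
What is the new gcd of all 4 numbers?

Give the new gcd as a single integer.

Answer: 1

Derivation:
Numbers: [21, 15, 45, 36], gcd = 3
Change: index 2, 45 -> 59
gcd of the OTHER numbers (without index 2): gcd([21, 15, 36]) = 3
New gcd = gcd(g_others, new_val) = gcd(3, 59) = 1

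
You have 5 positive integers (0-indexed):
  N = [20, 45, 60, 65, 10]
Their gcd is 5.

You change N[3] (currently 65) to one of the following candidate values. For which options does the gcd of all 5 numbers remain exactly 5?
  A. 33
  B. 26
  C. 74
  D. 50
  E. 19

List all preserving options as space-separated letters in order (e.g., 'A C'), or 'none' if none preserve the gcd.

Answer: D

Derivation:
Old gcd = 5; gcd of others (without N[3]) = 5
New gcd for candidate v: gcd(5, v). Preserves old gcd iff gcd(5, v) = 5.
  Option A: v=33, gcd(5,33)=1 -> changes
  Option B: v=26, gcd(5,26)=1 -> changes
  Option C: v=74, gcd(5,74)=1 -> changes
  Option D: v=50, gcd(5,50)=5 -> preserves
  Option E: v=19, gcd(5,19)=1 -> changes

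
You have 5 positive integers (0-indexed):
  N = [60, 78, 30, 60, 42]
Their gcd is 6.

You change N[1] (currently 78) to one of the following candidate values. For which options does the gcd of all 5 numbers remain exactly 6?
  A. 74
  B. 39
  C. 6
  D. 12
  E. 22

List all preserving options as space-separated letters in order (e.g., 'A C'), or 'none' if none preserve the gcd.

Answer: C D

Derivation:
Old gcd = 6; gcd of others (without N[1]) = 6
New gcd for candidate v: gcd(6, v). Preserves old gcd iff gcd(6, v) = 6.
  Option A: v=74, gcd(6,74)=2 -> changes
  Option B: v=39, gcd(6,39)=3 -> changes
  Option C: v=6, gcd(6,6)=6 -> preserves
  Option D: v=12, gcd(6,12)=6 -> preserves
  Option E: v=22, gcd(6,22)=2 -> changes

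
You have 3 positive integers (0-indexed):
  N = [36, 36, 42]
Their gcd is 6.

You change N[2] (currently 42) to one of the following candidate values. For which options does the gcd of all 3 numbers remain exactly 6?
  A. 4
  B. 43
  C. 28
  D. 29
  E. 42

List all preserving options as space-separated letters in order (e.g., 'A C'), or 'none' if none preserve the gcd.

Old gcd = 6; gcd of others (without N[2]) = 36
New gcd for candidate v: gcd(36, v). Preserves old gcd iff gcd(36, v) = 6.
  Option A: v=4, gcd(36,4)=4 -> changes
  Option B: v=43, gcd(36,43)=1 -> changes
  Option C: v=28, gcd(36,28)=4 -> changes
  Option D: v=29, gcd(36,29)=1 -> changes
  Option E: v=42, gcd(36,42)=6 -> preserves

Answer: E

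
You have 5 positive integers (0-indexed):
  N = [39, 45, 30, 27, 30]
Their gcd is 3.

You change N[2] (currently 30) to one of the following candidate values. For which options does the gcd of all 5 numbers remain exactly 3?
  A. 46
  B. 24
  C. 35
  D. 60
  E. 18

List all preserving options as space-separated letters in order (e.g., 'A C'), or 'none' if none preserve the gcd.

Old gcd = 3; gcd of others (without N[2]) = 3
New gcd for candidate v: gcd(3, v). Preserves old gcd iff gcd(3, v) = 3.
  Option A: v=46, gcd(3,46)=1 -> changes
  Option B: v=24, gcd(3,24)=3 -> preserves
  Option C: v=35, gcd(3,35)=1 -> changes
  Option D: v=60, gcd(3,60)=3 -> preserves
  Option E: v=18, gcd(3,18)=3 -> preserves

Answer: B D E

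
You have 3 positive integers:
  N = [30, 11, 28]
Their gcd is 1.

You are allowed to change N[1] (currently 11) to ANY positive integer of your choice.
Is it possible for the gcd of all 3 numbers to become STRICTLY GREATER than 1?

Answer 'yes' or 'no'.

Current gcd = 1
gcd of all OTHER numbers (without N[1]=11): gcd([30, 28]) = 2
The new gcd after any change is gcd(2, new_value).
This can be at most 2.
Since 2 > old gcd 1, the gcd CAN increase (e.g., set N[1] = 2).

Answer: yes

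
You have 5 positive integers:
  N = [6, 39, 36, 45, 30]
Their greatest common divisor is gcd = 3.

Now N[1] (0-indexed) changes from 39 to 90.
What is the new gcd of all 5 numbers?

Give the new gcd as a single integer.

Numbers: [6, 39, 36, 45, 30], gcd = 3
Change: index 1, 39 -> 90
gcd of the OTHER numbers (without index 1): gcd([6, 36, 45, 30]) = 3
New gcd = gcd(g_others, new_val) = gcd(3, 90) = 3

Answer: 3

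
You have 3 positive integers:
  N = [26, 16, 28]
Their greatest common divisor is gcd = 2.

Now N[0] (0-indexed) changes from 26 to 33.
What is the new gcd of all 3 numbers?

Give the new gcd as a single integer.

Numbers: [26, 16, 28], gcd = 2
Change: index 0, 26 -> 33
gcd of the OTHER numbers (without index 0): gcd([16, 28]) = 4
New gcd = gcd(g_others, new_val) = gcd(4, 33) = 1

Answer: 1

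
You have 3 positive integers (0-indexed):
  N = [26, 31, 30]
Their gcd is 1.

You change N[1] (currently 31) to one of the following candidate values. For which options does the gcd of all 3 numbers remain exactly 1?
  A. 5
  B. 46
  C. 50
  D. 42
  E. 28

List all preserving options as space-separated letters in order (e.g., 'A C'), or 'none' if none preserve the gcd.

Answer: A

Derivation:
Old gcd = 1; gcd of others (without N[1]) = 2
New gcd for candidate v: gcd(2, v). Preserves old gcd iff gcd(2, v) = 1.
  Option A: v=5, gcd(2,5)=1 -> preserves
  Option B: v=46, gcd(2,46)=2 -> changes
  Option C: v=50, gcd(2,50)=2 -> changes
  Option D: v=42, gcd(2,42)=2 -> changes
  Option E: v=28, gcd(2,28)=2 -> changes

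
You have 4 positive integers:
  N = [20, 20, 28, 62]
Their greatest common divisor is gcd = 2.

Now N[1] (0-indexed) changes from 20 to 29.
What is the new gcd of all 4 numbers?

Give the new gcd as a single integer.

Answer: 1

Derivation:
Numbers: [20, 20, 28, 62], gcd = 2
Change: index 1, 20 -> 29
gcd of the OTHER numbers (without index 1): gcd([20, 28, 62]) = 2
New gcd = gcd(g_others, new_val) = gcd(2, 29) = 1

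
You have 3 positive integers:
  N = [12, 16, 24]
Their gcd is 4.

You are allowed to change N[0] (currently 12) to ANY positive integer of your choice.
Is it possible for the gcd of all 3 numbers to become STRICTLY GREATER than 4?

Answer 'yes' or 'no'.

Answer: yes

Derivation:
Current gcd = 4
gcd of all OTHER numbers (without N[0]=12): gcd([16, 24]) = 8
The new gcd after any change is gcd(8, new_value).
This can be at most 8.
Since 8 > old gcd 4, the gcd CAN increase (e.g., set N[0] = 8).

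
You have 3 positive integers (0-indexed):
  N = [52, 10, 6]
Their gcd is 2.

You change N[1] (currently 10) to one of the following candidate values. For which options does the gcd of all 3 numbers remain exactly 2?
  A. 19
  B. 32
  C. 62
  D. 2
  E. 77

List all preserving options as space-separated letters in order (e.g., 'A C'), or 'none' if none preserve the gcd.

Old gcd = 2; gcd of others (without N[1]) = 2
New gcd for candidate v: gcd(2, v). Preserves old gcd iff gcd(2, v) = 2.
  Option A: v=19, gcd(2,19)=1 -> changes
  Option B: v=32, gcd(2,32)=2 -> preserves
  Option C: v=62, gcd(2,62)=2 -> preserves
  Option D: v=2, gcd(2,2)=2 -> preserves
  Option E: v=77, gcd(2,77)=1 -> changes

Answer: B C D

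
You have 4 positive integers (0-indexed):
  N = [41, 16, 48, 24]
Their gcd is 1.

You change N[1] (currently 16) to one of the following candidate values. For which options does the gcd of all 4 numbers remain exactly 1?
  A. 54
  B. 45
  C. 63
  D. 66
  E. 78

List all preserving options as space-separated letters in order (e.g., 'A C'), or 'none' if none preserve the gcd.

Old gcd = 1; gcd of others (without N[1]) = 1
New gcd for candidate v: gcd(1, v). Preserves old gcd iff gcd(1, v) = 1.
  Option A: v=54, gcd(1,54)=1 -> preserves
  Option B: v=45, gcd(1,45)=1 -> preserves
  Option C: v=63, gcd(1,63)=1 -> preserves
  Option D: v=66, gcd(1,66)=1 -> preserves
  Option E: v=78, gcd(1,78)=1 -> preserves

Answer: A B C D E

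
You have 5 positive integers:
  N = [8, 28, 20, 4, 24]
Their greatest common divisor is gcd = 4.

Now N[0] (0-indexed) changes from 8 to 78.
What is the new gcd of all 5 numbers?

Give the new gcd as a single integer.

Answer: 2

Derivation:
Numbers: [8, 28, 20, 4, 24], gcd = 4
Change: index 0, 8 -> 78
gcd of the OTHER numbers (without index 0): gcd([28, 20, 4, 24]) = 4
New gcd = gcd(g_others, new_val) = gcd(4, 78) = 2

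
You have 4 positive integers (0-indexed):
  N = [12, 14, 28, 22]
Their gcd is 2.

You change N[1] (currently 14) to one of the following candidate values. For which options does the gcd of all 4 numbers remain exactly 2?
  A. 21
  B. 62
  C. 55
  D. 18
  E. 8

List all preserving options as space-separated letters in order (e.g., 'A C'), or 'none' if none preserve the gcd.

Old gcd = 2; gcd of others (without N[1]) = 2
New gcd for candidate v: gcd(2, v). Preserves old gcd iff gcd(2, v) = 2.
  Option A: v=21, gcd(2,21)=1 -> changes
  Option B: v=62, gcd(2,62)=2 -> preserves
  Option C: v=55, gcd(2,55)=1 -> changes
  Option D: v=18, gcd(2,18)=2 -> preserves
  Option E: v=8, gcd(2,8)=2 -> preserves

Answer: B D E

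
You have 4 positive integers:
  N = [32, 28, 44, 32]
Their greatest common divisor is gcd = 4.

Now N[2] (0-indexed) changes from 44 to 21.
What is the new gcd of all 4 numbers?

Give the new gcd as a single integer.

Numbers: [32, 28, 44, 32], gcd = 4
Change: index 2, 44 -> 21
gcd of the OTHER numbers (without index 2): gcd([32, 28, 32]) = 4
New gcd = gcd(g_others, new_val) = gcd(4, 21) = 1

Answer: 1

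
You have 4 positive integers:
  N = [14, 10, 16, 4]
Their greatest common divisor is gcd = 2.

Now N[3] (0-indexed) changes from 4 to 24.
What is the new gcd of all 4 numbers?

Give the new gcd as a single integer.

Numbers: [14, 10, 16, 4], gcd = 2
Change: index 3, 4 -> 24
gcd of the OTHER numbers (without index 3): gcd([14, 10, 16]) = 2
New gcd = gcd(g_others, new_val) = gcd(2, 24) = 2

Answer: 2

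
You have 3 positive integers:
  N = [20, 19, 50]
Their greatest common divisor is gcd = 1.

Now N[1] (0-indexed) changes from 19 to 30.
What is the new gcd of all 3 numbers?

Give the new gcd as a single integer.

Answer: 10

Derivation:
Numbers: [20, 19, 50], gcd = 1
Change: index 1, 19 -> 30
gcd of the OTHER numbers (without index 1): gcd([20, 50]) = 10
New gcd = gcd(g_others, new_val) = gcd(10, 30) = 10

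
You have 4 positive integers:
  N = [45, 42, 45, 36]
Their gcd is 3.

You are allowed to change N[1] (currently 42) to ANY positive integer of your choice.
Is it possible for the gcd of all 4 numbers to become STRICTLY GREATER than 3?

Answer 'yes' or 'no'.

Current gcd = 3
gcd of all OTHER numbers (without N[1]=42): gcd([45, 45, 36]) = 9
The new gcd after any change is gcd(9, new_value).
This can be at most 9.
Since 9 > old gcd 3, the gcd CAN increase (e.g., set N[1] = 9).

Answer: yes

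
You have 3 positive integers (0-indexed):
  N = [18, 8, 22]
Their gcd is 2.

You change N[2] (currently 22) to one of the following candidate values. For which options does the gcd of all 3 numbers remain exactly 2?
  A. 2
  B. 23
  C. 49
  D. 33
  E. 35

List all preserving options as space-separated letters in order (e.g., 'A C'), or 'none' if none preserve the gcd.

Old gcd = 2; gcd of others (without N[2]) = 2
New gcd for candidate v: gcd(2, v). Preserves old gcd iff gcd(2, v) = 2.
  Option A: v=2, gcd(2,2)=2 -> preserves
  Option B: v=23, gcd(2,23)=1 -> changes
  Option C: v=49, gcd(2,49)=1 -> changes
  Option D: v=33, gcd(2,33)=1 -> changes
  Option E: v=35, gcd(2,35)=1 -> changes

Answer: A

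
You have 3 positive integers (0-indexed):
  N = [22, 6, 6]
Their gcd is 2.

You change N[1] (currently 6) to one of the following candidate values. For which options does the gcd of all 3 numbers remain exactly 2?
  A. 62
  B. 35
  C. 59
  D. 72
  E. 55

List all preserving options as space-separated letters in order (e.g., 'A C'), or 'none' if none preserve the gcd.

Answer: A D

Derivation:
Old gcd = 2; gcd of others (without N[1]) = 2
New gcd for candidate v: gcd(2, v). Preserves old gcd iff gcd(2, v) = 2.
  Option A: v=62, gcd(2,62)=2 -> preserves
  Option B: v=35, gcd(2,35)=1 -> changes
  Option C: v=59, gcd(2,59)=1 -> changes
  Option D: v=72, gcd(2,72)=2 -> preserves
  Option E: v=55, gcd(2,55)=1 -> changes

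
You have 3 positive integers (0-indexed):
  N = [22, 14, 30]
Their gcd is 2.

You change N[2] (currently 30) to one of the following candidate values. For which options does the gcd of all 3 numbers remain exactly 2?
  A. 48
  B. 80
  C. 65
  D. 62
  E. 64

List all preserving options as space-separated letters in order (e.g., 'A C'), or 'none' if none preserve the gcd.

Old gcd = 2; gcd of others (without N[2]) = 2
New gcd for candidate v: gcd(2, v). Preserves old gcd iff gcd(2, v) = 2.
  Option A: v=48, gcd(2,48)=2 -> preserves
  Option B: v=80, gcd(2,80)=2 -> preserves
  Option C: v=65, gcd(2,65)=1 -> changes
  Option D: v=62, gcd(2,62)=2 -> preserves
  Option E: v=64, gcd(2,64)=2 -> preserves

Answer: A B D E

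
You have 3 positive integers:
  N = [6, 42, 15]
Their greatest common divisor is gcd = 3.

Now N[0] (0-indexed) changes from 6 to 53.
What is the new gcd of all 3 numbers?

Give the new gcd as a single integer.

Answer: 1

Derivation:
Numbers: [6, 42, 15], gcd = 3
Change: index 0, 6 -> 53
gcd of the OTHER numbers (without index 0): gcd([42, 15]) = 3
New gcd = gcd(g_others, new_val) = gcd(3, 53) = 1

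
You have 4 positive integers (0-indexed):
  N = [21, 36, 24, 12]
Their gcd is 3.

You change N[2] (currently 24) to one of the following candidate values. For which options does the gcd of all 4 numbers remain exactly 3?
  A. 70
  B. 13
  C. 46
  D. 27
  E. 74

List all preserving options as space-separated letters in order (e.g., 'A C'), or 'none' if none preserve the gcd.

Answer: D

Derivation:
Old gcd = 3; gcd of others (without N[2]) = 3
New gcd for candidate v: gcd(3, v). Preserves old gcd iff gcd(3, v) = 3.
  Option A: v=70, gcd(3,70)=1 -> changes
  Option B: v=13, gcd(3,13)=1 -> changes
  Option C: v=46, gcd(3,46)=1 -> changes
  Option D: v=27, gcd(3,27)=3 -> preserves
  Option E: v=74, gcd(3,74)=1 -> changes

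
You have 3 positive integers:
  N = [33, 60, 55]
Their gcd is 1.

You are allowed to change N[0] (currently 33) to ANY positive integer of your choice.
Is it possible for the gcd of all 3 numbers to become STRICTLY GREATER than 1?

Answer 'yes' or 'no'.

Current gcd = 1
gcd of all OTHER numbers (without N[0]=33): gcd([60, 55]) = 5
The new gcd after any change is gcd(5, new_value).
This can be at most 5.
Since 5 > old gcd 1, the gcd CAN increase (e.g., set N[0] = 5).

Answer: yes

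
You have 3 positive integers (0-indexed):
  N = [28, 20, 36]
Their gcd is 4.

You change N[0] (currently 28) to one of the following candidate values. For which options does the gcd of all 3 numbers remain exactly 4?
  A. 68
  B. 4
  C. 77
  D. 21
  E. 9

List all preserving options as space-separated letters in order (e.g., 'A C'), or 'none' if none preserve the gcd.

Old gcd = 4; gcd of others (without N[0]) = 4
New gcd for candidate v: gcd(4, v). Preserves old gcd iff gcd(4, v) = 4.
  Option A: v=68, gcd(4,68)=4 -> preserves
  Option B: v=4, gcd(4,4)=4 -> preserves
  Option C: v=77, gcd(4,77)=1 -> changes
  Option D: v=21, gcd(4,21)=1 -> changes
  Option E: v=9, gcd(4,9)=1 -> changes

Answer: A B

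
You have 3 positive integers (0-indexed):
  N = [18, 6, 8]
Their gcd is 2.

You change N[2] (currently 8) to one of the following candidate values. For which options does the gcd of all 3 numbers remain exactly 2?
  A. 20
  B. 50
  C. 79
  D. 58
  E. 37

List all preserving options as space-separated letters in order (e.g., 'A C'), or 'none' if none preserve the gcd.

Old gcd = 2; gcd of others (without N[2]) = 6
New gcd for candidate v: gcd(6, v). Preserves old gcd iff gcd(6, v) = 2.
  Option A: v=20, gcd(6,20)=2 -> preserves
  Option B: v=50, gcd(6,50)=2 -> preserves
  Option C: v=79, gcd(6,79)=1 -> changes
  Option D: v=58, gcd(6,58)=2 -> preserves
  Option E: v=37, gcd(6,37)=1 -> changes

Answer: A B D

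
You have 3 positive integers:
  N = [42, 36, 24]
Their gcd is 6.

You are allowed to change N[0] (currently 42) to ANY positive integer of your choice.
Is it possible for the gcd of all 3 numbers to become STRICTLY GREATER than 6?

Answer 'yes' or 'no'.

Current gcd = 6
gcd of all OTHER numbers (without N[0]=42): gcd([36, 24]) = 12
The new gcd after any change is gcd(12, new_value).
This can be at most 12.
Since 12 > old gcd 6, the gcd CAN increase (e.g., set N[0] = 12).

Answer: yes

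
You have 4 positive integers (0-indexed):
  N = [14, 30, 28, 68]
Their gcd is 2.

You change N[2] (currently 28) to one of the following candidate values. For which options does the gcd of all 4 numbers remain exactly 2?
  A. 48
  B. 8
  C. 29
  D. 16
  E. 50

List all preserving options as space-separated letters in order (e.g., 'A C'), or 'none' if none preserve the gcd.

Answer: A B D E

Derivation:
Old gcd = 2; gcd of others (without N[2]) = 2
New gcd for candidate v: gcd(2, v). Preserves old gcd iff gcd(2, v) = 2.
  Option A: v=48, gcd(2,48)=2 -> preserves
  Option B: v=8, gcd(2,8)=2 -> preserves
  Option C: v=29, gcd(2,29)=1 -> changes
  Option D: v=16, gcd(2,16)=2 -> preserves
  Option E: v=50, gcd(2,50)=2 -> preserves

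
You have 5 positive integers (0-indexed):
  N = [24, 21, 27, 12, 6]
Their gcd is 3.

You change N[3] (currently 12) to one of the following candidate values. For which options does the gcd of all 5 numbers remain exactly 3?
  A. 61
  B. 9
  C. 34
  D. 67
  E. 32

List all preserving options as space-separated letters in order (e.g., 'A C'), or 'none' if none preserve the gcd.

Old gcd = 3; gcd of others (without N[3]) = 3
New gcd for candidate v: gcd(3, v). Preserves old gcd iff gcd(3, v) = 3.
  Option A: v=61, gcd(3,61)=1 -> changes
  Option B: v=9, gcd(3,9)=3 -> preserves
  Option C: v=34, gcd(3,34)=1 -> changes
  Option D: v=67, gcd(3,67)=1 -> changes
  Option E: v=32, gcd(3,32)=1 -> changes

Answer: B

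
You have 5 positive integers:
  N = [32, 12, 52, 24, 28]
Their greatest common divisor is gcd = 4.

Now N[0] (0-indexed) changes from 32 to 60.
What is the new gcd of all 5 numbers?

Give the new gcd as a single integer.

Answer: 4

Derivation:
Numbers: [32, 12, 52, 24, 28], gcd = 4
Change: index 0, 32 -> 60
gcd of the OTHER numbers (without index 0): gcd([12, 52, 24, 28]) = 4
New gcd = gcd(g_others, new_val) = gcd(4, 60) = 4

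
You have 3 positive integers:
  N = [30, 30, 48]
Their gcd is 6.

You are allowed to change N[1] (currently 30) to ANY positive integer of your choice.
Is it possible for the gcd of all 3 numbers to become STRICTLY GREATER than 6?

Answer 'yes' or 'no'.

Answer: no

Derivation:
Current gcd = 6
gcd of all OTHER numbers (without N[1]=30): gcd([30, 48]) = 6
The new gcd after any change is gcd(6, new_value).
This can be at most 6.
Since 6 = old gcd 6, the gcd can only stay the same or decrease.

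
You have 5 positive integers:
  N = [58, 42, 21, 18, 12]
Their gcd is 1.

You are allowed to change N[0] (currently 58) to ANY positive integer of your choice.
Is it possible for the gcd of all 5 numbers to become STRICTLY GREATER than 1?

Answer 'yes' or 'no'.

Current gcd = 1
gcd of all OTHER numbers (without N[0]=58): gcd([42, 21, 18, 12]) = 3
The new gcd after any change is gcd(3, new_value).
This can be at most 3.
Since 3 > old gcd 1, the gcd CAN increase (e.g., set N[0] = 3).

Answer: yes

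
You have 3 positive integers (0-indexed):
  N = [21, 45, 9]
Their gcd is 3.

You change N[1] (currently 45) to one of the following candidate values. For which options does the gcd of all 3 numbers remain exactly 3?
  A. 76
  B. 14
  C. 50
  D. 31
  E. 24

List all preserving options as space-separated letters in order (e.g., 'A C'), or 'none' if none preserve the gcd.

Answer: E

Derivation:
Old gcd = 3; gcd of others (without N[1]) = 3
New gcd for candidate v: gcd(3, v). Preserves old gcd iff gcd(3, v) = 3.
  Option A: v=76, gcd(3,76)=1 -> changes
  Option B: v=14, gcd(3,14)=1 -> changes
  Option C: v=50, gcd(3,50)=1 -> changes
  Option D: v=31, gcd(3,31)=1 -> changes
  Option E: v=24, gcd(3,24)=3 -> preserves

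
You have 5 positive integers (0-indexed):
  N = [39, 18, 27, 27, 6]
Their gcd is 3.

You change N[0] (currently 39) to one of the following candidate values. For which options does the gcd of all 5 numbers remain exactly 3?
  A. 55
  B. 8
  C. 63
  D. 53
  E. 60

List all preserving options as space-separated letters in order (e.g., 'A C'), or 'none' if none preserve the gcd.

Answer: C E

Derivation:
Old gcd = 3; gcd of others (without N[0]) = 3
New gcd for candidate v: gcd(3, v). Preserves old gcd iff gcd(3, v) = 3.
  Option A: v=55, gcd(3,55)=1 -> changes
  Option B: v=8, gcd(3,8)=1 -> changes
  Option C: v=63, gcd(3,63)=3 -> preserves
  Option D: v=53, gcd(3,53)=1 -> changes
  Option E: v=60, gcd(3,60)=3 -> preserves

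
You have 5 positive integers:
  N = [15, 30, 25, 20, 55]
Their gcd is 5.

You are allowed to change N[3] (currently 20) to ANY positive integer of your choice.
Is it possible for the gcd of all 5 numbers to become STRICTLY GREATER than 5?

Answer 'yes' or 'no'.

Answer: no

Derivation:
Current gcd = 5
gcd of all OTHER numbers (without N[3]=20): gcd([15, 30, 25, 55]) = 5
The new gcd after any change is gcd(5, new_value).
This can be at most 5.
Since 5 = old gcd 5, the gcd can only stay the same or decrease.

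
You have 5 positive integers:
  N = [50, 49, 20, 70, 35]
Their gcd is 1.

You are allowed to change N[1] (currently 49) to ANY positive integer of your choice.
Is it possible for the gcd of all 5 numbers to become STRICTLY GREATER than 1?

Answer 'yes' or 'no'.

Answer: yes

Derivation:
Current gcd = 1
gcd of all OTHER numbers (without N[1]=49): gcd([50, 20, 70, 35]) = 5
The new gcd after any change is gcd(5, new_value).
This can be at most 5.
Since 5 > old gcd 1, the gcd CAN increase (e.g., set N[1] = 5).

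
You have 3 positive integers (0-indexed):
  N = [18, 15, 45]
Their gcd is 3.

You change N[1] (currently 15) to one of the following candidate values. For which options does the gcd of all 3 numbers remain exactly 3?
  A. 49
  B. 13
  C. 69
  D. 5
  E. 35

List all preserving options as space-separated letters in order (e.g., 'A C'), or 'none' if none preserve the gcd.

Old gcd = 3; gcd of others (without N[1]) = 9
New gcd for candidate v: gcd(9, v). Preserves old gcd iff gcd(9, v) = 3.
  Option A: v=49, gcd(9,49)=1 -> changes
  Option B: v=13, gcd(9,13)=1 -> changes
  Option C: v=69, gcd(9,69)=3 -> preserves
  Option D: v=5, gcd(9,5)=1 -> changes
  Option E: v=35, gcd(9,35)=1 -> changes

Answer: C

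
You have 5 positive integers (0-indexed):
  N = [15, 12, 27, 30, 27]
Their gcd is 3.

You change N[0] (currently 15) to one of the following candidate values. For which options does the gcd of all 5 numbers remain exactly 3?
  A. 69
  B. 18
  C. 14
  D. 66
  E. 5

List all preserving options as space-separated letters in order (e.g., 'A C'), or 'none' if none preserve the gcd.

Old gcd = 3; gcd of others (without N[0]) = 3
New gcd for candidate v: gcd(3, v). Preserves old gcd iff gcd(3, v) = 3.
  Option A: v=69, gcd(3,69)=3 -> preserves
  Option B: v=18, gcd(3,18)=3 -> preserves
  Option C: v=14, gcd(3,14)=1 -> changes
  Option D: v=66, gcd(3,66)=3 -> preserves
  Option E: v=5, gcd(3,5)=1 -> changes

Answer: A B D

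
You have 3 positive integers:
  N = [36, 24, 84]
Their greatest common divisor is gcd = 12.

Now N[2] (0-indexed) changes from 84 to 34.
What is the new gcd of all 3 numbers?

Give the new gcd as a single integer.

Numbers: [36, 24, 84], gcd = 12
Change: index 2, 84 -> 34
gcd of the OTHER numbers (without index 2): gcd([36, 24]) = 12
New gcd = gcd(g_others, new_val) = gcd(12, 34) = 2

Answer: 2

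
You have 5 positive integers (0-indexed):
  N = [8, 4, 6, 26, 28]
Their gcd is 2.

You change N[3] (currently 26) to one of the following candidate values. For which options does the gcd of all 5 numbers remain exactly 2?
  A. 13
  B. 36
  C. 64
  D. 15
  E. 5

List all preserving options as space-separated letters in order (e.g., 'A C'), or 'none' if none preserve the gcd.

Answer: B C

Derivation:
Old gcd = 2; gcd of others (without N[3]) = 2
New gcd for candidate v: gcd(2, v). Preserves old gcd iff gcd(2, v) = 2.
  Option A: v=13, gcd(2,13)=1 -> changes
  Option B: v=36, gcd(2,36)=2 -> preserves
  Option C: v=64, gcd(2,64)=2 -> preserves
  Option D: v=15, gcd(2,15)=1 -> changes
  Option E: v=5, gcd(2,5)=1 -> changes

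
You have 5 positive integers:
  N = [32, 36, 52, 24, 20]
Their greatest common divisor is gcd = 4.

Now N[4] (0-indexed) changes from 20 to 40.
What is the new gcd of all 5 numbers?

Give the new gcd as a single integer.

Answer: 4

Derivation:
Numbers: [32, 36, 52, 24, 20], gcd = 4
Change: index 4, 20 -> 40
gcd of the OTHER numbers (without index 4): gcd([32, 36, 52, 24]) = 4
New gcd = gcd(g_others, new_val) = gcd(4, 40) = 4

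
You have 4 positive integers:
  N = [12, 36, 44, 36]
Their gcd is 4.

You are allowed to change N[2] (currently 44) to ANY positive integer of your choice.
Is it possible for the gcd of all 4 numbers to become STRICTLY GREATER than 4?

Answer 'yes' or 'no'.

Current gcd = 4
gcd of all OTHER numbers (without N[2]=44): gcd([12, 36, 36]) = 12
The new gcd after any change is gcd(12, new_value).
This can be at most 12.
Since 12 > old gcd 4, the gcd CAN increase (e.g., set N[2] = 12).

Answer: yes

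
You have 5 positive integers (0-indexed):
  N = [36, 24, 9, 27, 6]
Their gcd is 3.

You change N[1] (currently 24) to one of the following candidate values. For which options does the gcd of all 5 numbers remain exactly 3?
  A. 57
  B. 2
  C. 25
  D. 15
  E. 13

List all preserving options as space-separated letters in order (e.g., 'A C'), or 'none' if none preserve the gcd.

Old gcd = 3; gcd of others (without N[1]) = 3
New gcd for candidate v: gcd(3, v). Preserves old gcd iff gcd(3, v) = 3.
  Option A: v=57, gcd(3,57)=3 -> preserves
  Option B: v=2, gcd(3,2)=1 -> changes
  Option C: v=25, gcd(3,25)=1 -> changes
  Option D: v=15, gcd(3,15)=3 -> preserves
  Option E: v=13, gcd(3,13)=1 -> changes

Answer: A D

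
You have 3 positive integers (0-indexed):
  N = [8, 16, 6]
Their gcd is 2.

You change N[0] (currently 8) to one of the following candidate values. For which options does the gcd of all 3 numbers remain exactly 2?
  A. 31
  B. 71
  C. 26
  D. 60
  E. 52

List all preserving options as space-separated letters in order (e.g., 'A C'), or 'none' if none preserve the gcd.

Answer: C D E

Derivation:
Old gcd = 2; gcd of others (without N[0]) = 2
New gcd for candidate v: gcd(2, v). Preserves old gcd iff gcd(2, v) = 2.
  Option A: v=31, gcd(2,31)=1 -> changes
  Option B: v=71, gcd(2,71)=1 -> changes
  Option C: v=26, gcd(2,26)=2 -> preserves
  Option D: v=60, gcd(2,60)=2 -> preserves
  Option E: v=52, gcd(2,52)=2 -> preserves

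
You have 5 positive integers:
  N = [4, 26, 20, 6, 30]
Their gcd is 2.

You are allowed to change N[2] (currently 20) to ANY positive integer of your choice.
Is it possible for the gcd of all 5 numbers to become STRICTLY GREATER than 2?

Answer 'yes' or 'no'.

Current gcd = 2
gcd of all OTHER numbers (without N[2]=20): gcd([4, 26, 6, 30]) = 2
The new gcd after any change is gcd(2, new_value).
This can be at most 2.
Since 2 = old gcd 2, the gcd can only stay the same or decrease.

Answer: no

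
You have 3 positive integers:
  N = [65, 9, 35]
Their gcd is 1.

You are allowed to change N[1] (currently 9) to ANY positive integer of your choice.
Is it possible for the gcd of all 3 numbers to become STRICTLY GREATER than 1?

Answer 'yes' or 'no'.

Answer: yes

Derivation:
Current gcd = 1
gcd of all OTHER numbers (without N[1]=9): gcd([65, 35]) = 5
The new gcd after any change is gcd(5, new_value).
This can be at most 5.
Since 5 > old gcd 1, the gcd CAN increase (e.g., set N[1] = 5).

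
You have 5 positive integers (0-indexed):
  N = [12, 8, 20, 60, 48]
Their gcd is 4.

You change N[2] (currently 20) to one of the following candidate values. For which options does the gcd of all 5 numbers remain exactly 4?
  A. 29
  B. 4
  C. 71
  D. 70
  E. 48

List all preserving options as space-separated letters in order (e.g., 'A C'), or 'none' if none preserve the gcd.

Old gcd = 4; gcd of others (without N[2]) = 4
New gcd for candidate v: gcd(4, v). Preserves old gcd iff gcd(4, v) = 4.
  Option A: v=29, gcd(4,29)=1 -> changes
  Option B: v=4, gcd(4,4)=4 -> preserves
  Option C: v=71, gcd(4,71)=1 -> changes
  Option D: v=70, gcd(4,70)=2 -> changes
  Option E: v=48, gcd(4,48)=4 -> preserves

Answer: B E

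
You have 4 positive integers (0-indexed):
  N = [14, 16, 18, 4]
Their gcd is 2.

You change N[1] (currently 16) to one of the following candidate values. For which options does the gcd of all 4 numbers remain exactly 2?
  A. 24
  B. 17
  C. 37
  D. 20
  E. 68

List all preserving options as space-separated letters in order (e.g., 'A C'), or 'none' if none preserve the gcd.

Answer: A D E

Derivation:
Old gcd = 2; gcd of others (without N[1]) = 2
New gcd for candidate v: gcd(2, v). Preserves old gcd iff gcd(2, v) = 2.
  Option A: v=24, gcd(2,24)=2 -> preserves
  Option B: v=17, gcd(2,17)=1 -> changes
  Option C: v=37, gcd(2,37)=1 -> changes
  Option D: v=20, gcd(2,20)=2 -> preserves
  Option E: v=68, gcd(2,68)=2 -> preserves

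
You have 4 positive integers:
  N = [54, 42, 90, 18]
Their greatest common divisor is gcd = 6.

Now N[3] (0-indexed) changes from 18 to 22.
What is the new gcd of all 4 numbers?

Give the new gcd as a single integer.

Answer: 2

Derivation:
Numbers: [54, 42, 90, 18], gcd = 6
Change: index 3, 18 -> 22
gcd of the OTHER numbers (without index 3): gcd([54, 42, 90]) = 6
New gcd = gcd(g_others, new_val) = gcd(6, 22) = 2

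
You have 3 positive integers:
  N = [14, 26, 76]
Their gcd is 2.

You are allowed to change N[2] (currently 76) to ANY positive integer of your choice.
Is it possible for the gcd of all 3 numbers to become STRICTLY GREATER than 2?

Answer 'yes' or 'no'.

Answer: no

Derivation:
Current gcd = 2
gcd of all OTHER numbers (without N[2]=76): gcd([14, 26]) = 2
The new gcd after any change is gcd(2, new_value).
This can be at most 2.
Since 2 = old gcd 2, the gcd can only stay the same or decrease.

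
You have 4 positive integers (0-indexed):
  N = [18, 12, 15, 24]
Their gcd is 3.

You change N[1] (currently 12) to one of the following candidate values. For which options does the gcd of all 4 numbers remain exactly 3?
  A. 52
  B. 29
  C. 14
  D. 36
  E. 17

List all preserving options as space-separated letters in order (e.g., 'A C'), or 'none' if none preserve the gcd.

Answer: D

Derivation:
Old gcd = 3; gcd of others (without N[1]) = 3
New gcd for candidate v: gcd(3, v). Preserves old gcd iff gcd(3, v) = 3.
  Option A: v=52, gcd(3,52)=1 -> changes
  Option B: v=29, gcd(3,29)=1 -> changes
  Option C: v=14, gcd(3,14)=1 -> changes
  Option D: v=36, gcd(3,36)=3 -> preserves
  Option E: v=17, gcd(3,17)=1 -> changes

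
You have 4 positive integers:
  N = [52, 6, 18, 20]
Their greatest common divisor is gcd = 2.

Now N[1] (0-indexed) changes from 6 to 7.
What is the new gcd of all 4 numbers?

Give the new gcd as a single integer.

Answer: 1

Derivation:
Numbers: [52, 6, 18, 20], gcd = 2
Change: index 1, 6 -> 7
gcd of the OTHER numbers (without index 1): gcd([52, 18, 20]) = 2
New gcd = gcd(g_others, new_val) = gcd(2, 7) = 1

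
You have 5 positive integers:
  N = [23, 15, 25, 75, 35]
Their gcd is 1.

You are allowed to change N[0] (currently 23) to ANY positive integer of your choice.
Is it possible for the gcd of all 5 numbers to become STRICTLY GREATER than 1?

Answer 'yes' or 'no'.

Current gcd = 1
gcd of all OTHER numbers (without N[0]=23): gcd([15, 25, 75, 35]) = 5
The new gcd after any change is gcd(5, new_value).
This can be at most 5.
Since 5 > old gcd 1, the gcd CAN increase (e.g., set N[0] = 5).

Answer: yes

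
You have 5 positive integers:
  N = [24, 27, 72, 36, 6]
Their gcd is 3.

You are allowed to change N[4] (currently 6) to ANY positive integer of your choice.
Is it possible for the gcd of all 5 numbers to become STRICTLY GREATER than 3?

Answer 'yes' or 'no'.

Answer: no

Derivation:
Current gcd = 3
gcd of all OTHER numbers (without N[4]=6): gcd([24, 27, 72, 36]) = 3
The new gcd after any change is gcd(3, new_value).
This can be at most 3.
Since 3 = old gcd 3, the gcd can only stay the same or decrease.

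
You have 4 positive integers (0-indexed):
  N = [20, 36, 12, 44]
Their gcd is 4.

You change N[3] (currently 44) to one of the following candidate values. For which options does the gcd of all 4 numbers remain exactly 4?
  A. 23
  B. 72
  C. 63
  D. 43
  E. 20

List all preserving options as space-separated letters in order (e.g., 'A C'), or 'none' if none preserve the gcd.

Old gcd = 4; gcd of others (without N[3]) = 4
New gcd for candidate v: gcd(4, v). Preserves old gcd iff gcd(4, v) = 4.
  Option A: v=23, gcd(4,23)=1 -> changes
  Option B: v=72, gcd(4,72)=4 -> preserves
  Option C: v=63, gcd(4,63)=1 -> changes
  Option D: v=43, gcd(4,43)=1 -> changes
  Option E: v=20, gcd(4,20)=4 -> preserves

Answer: B E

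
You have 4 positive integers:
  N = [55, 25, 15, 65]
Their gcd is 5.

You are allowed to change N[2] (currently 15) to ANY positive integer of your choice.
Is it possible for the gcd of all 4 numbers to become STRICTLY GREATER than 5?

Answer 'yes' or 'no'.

Answer: no

Derivation:
Current gcd = 5
gcd of all OTHER numbers (without N[2]=15): gcd([55, 25, 65]) = 5
The new gcd after any change is gcd(5, new_value).
This can be at most 5.
Since 5 = old gcd 5, the gcd can only stay the same or decrease.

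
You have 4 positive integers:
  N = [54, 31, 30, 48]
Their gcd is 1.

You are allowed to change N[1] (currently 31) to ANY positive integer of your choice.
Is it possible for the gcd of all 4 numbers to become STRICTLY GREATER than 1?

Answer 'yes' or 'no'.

Current gcd = 1
gcd of all OTHER numbers (without N[1]=31): gcd([54, 30, 48]) = 6
The new gcd after any change is gcd(6, new_value).
This can be at most 6.
Since 6 > old gcd 1, the gcd CAN increase (e.g., set N[1] = 6).

Answer: yes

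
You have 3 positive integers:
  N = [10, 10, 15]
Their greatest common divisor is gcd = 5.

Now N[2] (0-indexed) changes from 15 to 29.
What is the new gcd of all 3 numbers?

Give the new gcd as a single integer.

Numbers: [10, 10, 15], gcd = 5
Change: index 2, 15 -> 29
gcd of the OTHER numbers (without index 2): gcd([10, 10]) = 10
New gcd = gcd(g_others, new_val) = gcd(10, 29) = 1

Answer: 1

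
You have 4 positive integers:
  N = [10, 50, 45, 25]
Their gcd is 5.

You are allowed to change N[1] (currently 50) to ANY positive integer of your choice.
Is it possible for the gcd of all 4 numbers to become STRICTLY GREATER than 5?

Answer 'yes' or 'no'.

Answer: no

Derivation:
Current gcd = 5
gcd of all OTHER numbers (without N[1]=50): gcd([10, 45, 25]) = 5
The new gcd after any change is gcd(5, new_value).
This can be at most 5.
Since 5 = old gcd 5, the gcd can only stay the same or decrease.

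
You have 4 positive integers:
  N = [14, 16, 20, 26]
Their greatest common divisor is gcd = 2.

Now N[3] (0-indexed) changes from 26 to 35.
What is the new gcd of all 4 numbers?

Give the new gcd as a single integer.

Answer: 1

Derivation:
Numbers: [14, 16, 20, 26], gcd = 2
Change: index 3, 26 -> 35
gcd of the OTHER numbers (without index 3): gcd([14, 16, 20]) = 2
New gcd = gcd(g_others, new_val) = gcd(2, 35) = 1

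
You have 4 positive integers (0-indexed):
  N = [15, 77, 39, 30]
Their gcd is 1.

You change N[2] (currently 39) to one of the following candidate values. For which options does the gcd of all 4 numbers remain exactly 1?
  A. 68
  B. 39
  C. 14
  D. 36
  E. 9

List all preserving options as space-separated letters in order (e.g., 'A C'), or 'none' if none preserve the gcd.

Answer: A B C D E

Derivation:
Old gcd = 1; gcd of others (without N[2]) = 1
New gcd for candidate v: gcd(1, v). Preserves old gcd iff gcd(1, v) = 1.
  Option A: v=68, gcd(1,68)=1 -> preserves
  Option B: v=39, gcd(1,39)=1 -> preserves
  Option C: v=14, gcd(1,14)=1 -> preserves
  Option D: v=36, gcd(1,36)=1 -> preserves
  Option E: v=9, gcd(1,9)=1 -> preserves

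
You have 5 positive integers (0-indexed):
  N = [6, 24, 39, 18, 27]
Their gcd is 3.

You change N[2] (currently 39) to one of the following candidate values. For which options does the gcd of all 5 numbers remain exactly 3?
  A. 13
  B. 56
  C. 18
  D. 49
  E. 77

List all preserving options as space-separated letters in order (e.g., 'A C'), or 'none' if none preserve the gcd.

Answer: C

Derivation:
Old gcd = 3; gcd of others (without N[2]) = 3
New gcd for candidate v: gcd(3, v). Preserves old gcd iff gcd(3, v) = 3.
  Option A: v=13, gcd(3,13)=1 -> changes
  Option B: v=56, gcd(3,56)=1 -> changes
  Option C: v=18, gcd(3,18)=3 -> preserves
  Option D: v=49, gcd(3,49)=1 -> changes
  Option E: v=77, gcd(3,77)=1 -> changes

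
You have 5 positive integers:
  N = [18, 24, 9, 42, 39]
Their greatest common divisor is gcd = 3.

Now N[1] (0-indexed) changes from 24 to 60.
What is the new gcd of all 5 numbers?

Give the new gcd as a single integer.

Answer: 3

Derivation:
Numbers: [18, 24, 9, 42, 39], gcd = 3
Change: index 1, 24 -> 60
gcd of the OTHER numbers (without index 1): gcd([18, 9, 42, 39]) = 3
New gcd = gcd(g_others, new_val) = gcd(3, 60) = 3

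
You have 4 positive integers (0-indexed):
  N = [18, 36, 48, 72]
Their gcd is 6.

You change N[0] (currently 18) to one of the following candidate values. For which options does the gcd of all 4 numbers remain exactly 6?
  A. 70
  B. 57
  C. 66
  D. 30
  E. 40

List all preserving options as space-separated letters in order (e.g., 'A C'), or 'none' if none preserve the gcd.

Answer: C D

Derivation:
Old gcd = 6; gcd of others (without N[0]) = 12
New gcd for candidate v: gcd(12, v). Preserves old gcd iff gcd(12, v) = 6.
  Option A: v=70, gcd(12,70)=2 -> changes
  Option B: v=57, gcd(12,57)=3 -> changes
  Option C: v=66, gcd(12,66)=6 -> preserves
  Option D: v=30, gcd(12,30)=6 -> preserves
  Option E: v=40, gcd(12,40)=4 -> changes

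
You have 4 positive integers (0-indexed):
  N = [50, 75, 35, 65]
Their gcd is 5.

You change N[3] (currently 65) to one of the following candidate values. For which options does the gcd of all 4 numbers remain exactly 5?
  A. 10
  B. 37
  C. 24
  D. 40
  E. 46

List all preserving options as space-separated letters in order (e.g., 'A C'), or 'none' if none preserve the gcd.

Answer: A D

Derivation:
Old gcd = 5; gcd of others (without N[3]) = 5
New gcd for candidate v: gcd(5, v). Preserves old gcd iff gcd(5, v) = 5.
  Option A: v=10, gcd(5,10)=5 -> preserves
  Option B: v=37, gcd(5,37)=1 -> changes
  Option C: v=24, gcd(5,24)=1 -> changes
  Option D: v=40, gcd(5,40)=5 -> preserves
  Option E: v=46, gcd(5,46)=1 -> changes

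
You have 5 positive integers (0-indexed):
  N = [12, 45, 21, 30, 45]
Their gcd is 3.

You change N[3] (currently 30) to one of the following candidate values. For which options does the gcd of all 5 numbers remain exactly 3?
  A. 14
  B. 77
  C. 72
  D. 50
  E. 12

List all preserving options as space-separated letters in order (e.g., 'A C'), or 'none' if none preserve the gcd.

Old gcd = 3; gcd of others (without N[3]) = 3
New gcd for candidate v: gcd(3, v). Preserves old gcd iff gcd(3, v) = 3.
  Option A: v=14, gcd(3,14)=1 -> changes
  Option B: v=77, gcd(3,77)=1 -> changes
  Option C: v=72, gcd(3,72)=3 -> preserves
  Option D: v=50, gcd(3,50)=1 -> changes
  Option E: v=12, gcd(3,12)=3 -> preserves

Answer: C E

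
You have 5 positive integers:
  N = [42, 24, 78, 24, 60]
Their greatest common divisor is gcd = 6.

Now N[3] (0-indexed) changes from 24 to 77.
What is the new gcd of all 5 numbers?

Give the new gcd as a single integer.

Numbers: [42, 24, 78, 24, 60], gcd = 6
Change: index 3, 24 -> 77
gcd of the OTHER numbers (without index 3): gcd([42, 24, 78, 60]) = 6
New gcd = gcd(g_others, new_val) = gcd(6, 77) = 1

Answer: 1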